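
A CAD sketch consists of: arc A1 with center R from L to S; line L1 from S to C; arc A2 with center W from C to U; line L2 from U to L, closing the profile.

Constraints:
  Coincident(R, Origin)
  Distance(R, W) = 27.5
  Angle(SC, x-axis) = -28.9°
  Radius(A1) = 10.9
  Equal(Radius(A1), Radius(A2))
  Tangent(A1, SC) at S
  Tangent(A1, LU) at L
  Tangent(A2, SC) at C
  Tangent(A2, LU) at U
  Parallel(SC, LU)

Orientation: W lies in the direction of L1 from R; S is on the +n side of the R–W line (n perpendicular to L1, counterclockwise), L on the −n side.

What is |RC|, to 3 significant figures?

29.6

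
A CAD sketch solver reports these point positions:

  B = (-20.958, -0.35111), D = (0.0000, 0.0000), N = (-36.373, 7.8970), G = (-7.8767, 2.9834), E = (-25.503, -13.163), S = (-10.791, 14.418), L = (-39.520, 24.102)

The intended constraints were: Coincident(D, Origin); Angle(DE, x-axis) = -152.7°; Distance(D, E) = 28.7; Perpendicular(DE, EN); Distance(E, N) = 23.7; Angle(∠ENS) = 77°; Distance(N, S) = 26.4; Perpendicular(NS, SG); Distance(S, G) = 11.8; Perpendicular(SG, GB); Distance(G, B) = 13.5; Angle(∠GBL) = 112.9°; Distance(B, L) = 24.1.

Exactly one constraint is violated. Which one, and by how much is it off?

Distance(B, L) = 24.1 — off by 6.60.

D = (0.00, 0.00) ✓; DE at -152.7° ✓; |DE| = 28.70 ✓; ∠(DE, EN) = 90.00° ✓; |EN| = 23.70 ✓; ∠ENS = 77.00° ✓; |NS| = 26.40 ✓; ∠(NS, SG) = 90.00° ✓; |SG| = 11.80 ✓; ∠(SG, GB) = 90.00° ✓; |GB| = 13.50 ✓; ∠GBL = 112.9° ✓; |BL| = 30.70 ✗.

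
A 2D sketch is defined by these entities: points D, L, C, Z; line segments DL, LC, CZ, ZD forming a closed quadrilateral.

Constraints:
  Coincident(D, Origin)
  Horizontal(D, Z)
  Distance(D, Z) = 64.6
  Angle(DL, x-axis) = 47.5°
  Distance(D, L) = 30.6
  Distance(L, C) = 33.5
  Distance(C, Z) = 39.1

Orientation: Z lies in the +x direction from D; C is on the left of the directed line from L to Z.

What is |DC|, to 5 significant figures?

62.863

D is at the origin; DZ is horizontal with |DZ| = 64.6 and Z in +x, so Z = (64.6, 0). DL runs at 47.5° with |DL| = 30.6, so L = (20.673, 22.561). C is determined by |LC| = 33.5 and |CZ| = 39.1 together: it lies at the intersection of circle(L, 33.5) and circle(Z, 39.1). With |LZ| = 49.382, the foot of the radical line on LZ is 20.574 from L and the perpendicular offset is √(33.5² − 20.574²) = 26.438. Taking the left-of-LZ solution: C = (51.053, 36.678).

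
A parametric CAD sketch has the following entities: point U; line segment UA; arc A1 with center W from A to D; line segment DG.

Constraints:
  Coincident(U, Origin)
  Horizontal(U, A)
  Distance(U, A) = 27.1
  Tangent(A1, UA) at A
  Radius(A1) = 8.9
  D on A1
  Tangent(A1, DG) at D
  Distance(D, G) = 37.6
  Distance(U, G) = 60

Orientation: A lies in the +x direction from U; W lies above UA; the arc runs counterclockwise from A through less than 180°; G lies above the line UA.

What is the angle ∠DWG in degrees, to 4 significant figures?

76.68°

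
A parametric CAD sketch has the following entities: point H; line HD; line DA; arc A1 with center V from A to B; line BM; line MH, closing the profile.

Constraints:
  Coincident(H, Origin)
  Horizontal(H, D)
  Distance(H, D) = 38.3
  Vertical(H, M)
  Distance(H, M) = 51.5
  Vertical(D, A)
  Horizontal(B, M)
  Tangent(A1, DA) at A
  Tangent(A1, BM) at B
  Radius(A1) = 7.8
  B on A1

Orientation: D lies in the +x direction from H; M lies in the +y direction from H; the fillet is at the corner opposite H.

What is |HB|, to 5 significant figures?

59.854

H is at the origin; HD is horizontal with |HD| = 38.3 and D on the +x side, so D = (38.300, 0.0000). H and M share the same x with |HM| = 51.5 and M on the +y side, so M = (0.0000, 51.500). The virtual corner opposite H is at (38.300, 51.500). The tangent condition forces VA to be normal to DA and tangency of A1 to BM means the radius VB is perpendicular to BM, with radius 7.8, so the center V sits 7.8 in from both sides at V = (30.500, 43.700). That places the tangent points at A = (38.300, 43.700) on DA and B = (30.500, 51.500) on BM. Then |HB| = |B − H| = 59.854.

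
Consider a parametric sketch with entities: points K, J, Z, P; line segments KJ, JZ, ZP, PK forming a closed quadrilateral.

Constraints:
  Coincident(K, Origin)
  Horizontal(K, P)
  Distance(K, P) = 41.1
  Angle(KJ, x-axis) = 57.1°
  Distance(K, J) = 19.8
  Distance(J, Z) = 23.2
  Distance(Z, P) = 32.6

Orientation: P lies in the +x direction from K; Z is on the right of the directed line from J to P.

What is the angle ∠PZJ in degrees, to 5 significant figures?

74.517°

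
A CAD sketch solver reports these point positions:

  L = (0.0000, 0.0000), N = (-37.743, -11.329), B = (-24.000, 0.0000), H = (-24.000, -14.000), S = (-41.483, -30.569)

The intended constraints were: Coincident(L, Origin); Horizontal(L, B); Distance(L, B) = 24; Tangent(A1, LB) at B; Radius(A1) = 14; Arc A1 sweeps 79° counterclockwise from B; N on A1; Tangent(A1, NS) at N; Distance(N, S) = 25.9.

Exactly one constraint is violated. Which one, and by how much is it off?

Distance(N, S) = 25.9 — off by 6.30.

L = (0.00, 0.00) ✓; L.y = 0.00, B.y = 0.00 ✓; |LB| = 24.00 ✓; ∠(HB, BL) = 90.00° ✓; |HB| = 14.00 ✓; bearing(H→N) − bearing(H→B) = 79.00° ✓; |HN| = 14.00 ✓; ∠(HN, NS) = 90.00° ✓; |NS| = 19.60 ✗.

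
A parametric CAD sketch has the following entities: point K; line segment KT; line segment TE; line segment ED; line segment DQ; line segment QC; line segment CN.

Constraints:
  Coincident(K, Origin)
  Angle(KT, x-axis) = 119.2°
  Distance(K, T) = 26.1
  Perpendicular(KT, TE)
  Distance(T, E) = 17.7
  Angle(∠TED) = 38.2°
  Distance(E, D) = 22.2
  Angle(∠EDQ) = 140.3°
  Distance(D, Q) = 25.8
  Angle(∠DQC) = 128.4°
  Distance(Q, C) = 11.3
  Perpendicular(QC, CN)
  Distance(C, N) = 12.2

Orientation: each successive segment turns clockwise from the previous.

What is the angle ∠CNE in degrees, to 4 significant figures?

138.4°

∠DQC = 128.4° gives QC at 156.1° from the x-axis; with |QC| = 11.3, C = (-38.99, 3.508). QC is perpendicular to CN, so CN runs at 66.10°; with |CN| = 12.2, N = (-34.05, 14.66). Then cos ∠CNE = NC·NE / (|NC||NE|), giving 138.4°.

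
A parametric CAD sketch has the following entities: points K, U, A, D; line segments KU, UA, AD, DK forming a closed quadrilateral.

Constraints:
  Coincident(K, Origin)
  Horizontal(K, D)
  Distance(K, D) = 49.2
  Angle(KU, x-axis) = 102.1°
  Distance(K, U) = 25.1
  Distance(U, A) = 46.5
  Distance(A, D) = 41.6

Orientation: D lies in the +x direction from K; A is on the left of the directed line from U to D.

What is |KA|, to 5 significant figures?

55.681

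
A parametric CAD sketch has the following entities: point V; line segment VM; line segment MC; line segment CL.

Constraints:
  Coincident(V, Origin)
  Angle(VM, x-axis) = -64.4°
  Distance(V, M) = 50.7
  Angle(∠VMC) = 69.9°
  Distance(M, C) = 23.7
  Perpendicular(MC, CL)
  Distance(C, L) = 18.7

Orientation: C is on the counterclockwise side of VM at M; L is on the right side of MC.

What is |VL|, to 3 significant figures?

66.6

V is at the origin; VM runs at -64.4° with length 50.7, so M = 50.7·(cos -64.4°, sin -64.4°) = (21.9, -45.7). ∠VMC = 69.9°, so MC runs at -64.4° + (180° − 69.9°) = 45.7° from the x-axis; with |MC| = 23.7, C = M + 23.7·(cos 45.7°, sin 45.7°) = (38.5, -28.8). MC ⟂ CL; with |CL| = 18.7 on the right of MC, L = C + 18.7·(0.716, -0.698) = (51.8, -41.8). Then |VL| = |L − V| = 66.6.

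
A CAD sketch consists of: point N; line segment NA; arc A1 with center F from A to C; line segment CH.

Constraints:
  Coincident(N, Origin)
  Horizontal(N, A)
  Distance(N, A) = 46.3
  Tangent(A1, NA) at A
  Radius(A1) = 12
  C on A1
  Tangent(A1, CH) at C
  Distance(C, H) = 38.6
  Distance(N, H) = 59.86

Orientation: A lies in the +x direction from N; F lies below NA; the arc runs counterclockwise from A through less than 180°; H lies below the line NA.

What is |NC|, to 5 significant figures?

36.193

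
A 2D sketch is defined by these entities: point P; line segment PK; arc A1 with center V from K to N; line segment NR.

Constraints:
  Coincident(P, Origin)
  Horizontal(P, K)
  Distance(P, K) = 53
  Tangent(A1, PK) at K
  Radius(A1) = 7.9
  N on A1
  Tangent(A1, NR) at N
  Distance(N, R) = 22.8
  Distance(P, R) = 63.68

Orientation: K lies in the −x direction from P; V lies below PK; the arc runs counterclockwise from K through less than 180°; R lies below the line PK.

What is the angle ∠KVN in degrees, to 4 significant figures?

104.1°

Checks: |VK| = 7.900 ✓; |VN| = 7.900 ✓; ∠(VN, NR) = 90.00° ✓; |NR| = 22.80 ✓; |PR| = 63.68 ✓.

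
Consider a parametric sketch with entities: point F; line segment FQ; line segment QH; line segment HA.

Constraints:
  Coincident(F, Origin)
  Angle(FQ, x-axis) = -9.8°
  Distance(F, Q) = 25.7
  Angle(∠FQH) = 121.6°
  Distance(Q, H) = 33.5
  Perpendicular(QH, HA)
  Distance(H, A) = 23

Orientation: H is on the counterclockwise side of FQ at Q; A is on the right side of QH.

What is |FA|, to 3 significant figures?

65.0

∠FQH = 121.6°, so QH runs at -9.8° + (180° − 121.6°) = 48.6° from the x-axis; with |QH| = 33.5, H = Q + 33.5·(cos 48.6°, sin 48.6°) = (47.5, 20.8). QH is perpendicular to HA; with |HA| = 23.0 on the right of QH, A = H + 23.0·(0.750, -0.661) = (64.7, 5.54). Then |FA| = |A − F| = 65.0.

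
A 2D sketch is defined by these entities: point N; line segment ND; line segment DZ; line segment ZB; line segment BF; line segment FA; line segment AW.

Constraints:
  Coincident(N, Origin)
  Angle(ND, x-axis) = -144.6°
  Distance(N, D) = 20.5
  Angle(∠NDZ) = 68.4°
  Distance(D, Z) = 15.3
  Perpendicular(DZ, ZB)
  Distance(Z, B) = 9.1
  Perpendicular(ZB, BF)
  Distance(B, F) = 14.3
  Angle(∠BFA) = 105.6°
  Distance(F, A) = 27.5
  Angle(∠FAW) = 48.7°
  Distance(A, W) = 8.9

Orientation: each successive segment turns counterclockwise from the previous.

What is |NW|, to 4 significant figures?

33.12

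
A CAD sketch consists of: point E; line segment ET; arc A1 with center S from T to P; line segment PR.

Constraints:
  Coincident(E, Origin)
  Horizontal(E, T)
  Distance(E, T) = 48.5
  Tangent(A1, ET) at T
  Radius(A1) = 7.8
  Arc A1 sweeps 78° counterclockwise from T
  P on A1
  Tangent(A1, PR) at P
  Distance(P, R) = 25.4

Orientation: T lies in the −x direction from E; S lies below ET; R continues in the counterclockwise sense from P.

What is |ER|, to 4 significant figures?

68.80

E is at the origin; E and T share the same y with |ET| = 48.5 and T on the −x side, so T = (-48.50, 0.000). The tangent condition forces ST to be normal to ET, so S = T + (0, -7.8) = (-48.50, -7.800). On A1, T sits at bearing 90° from S; a 78° counterclockwise sweep puts P at bearing 168°, so P = S + 7.8·(cos 168°, sin 168°) = (-56.13, -6.178). Since A1 is tangent to PR there, SP ⟂ PR, so PR runs along (−sin 168°, cos 168°); with |PR| = 25.4, R = (-61.41, -31.02). Then |ER| = |R − E| = 68.80.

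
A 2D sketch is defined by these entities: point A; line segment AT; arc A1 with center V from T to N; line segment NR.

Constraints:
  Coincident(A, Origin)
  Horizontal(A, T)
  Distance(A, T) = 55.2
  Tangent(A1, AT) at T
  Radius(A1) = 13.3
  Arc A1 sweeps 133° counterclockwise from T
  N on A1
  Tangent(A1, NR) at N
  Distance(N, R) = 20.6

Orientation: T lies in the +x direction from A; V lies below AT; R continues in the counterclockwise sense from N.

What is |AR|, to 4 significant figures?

70.32

A is at the origin; AT is horizontal with |AT| = 55.2 and T on the +x side, so T = (55.20, 0.000). Tangency of A1 to AT means the radius VT is perpendicular to AT, so V = T + (0, -13.3) = (55.20, -13.30). On A1, T sits at bearing 90° from V; a 133° counterclockwise sweep puts N at bearing 223°, so N = V + 13.3·(cos 223°, sin 223°) = (45.47, -22.37). The tangent condition forces VN to be normal to NR, so NR runs along (−sin 223°, cos 223°); with |NR| = 20.6, R = (59.52, -37.44). Then |AR| = |R − A| = 70.32.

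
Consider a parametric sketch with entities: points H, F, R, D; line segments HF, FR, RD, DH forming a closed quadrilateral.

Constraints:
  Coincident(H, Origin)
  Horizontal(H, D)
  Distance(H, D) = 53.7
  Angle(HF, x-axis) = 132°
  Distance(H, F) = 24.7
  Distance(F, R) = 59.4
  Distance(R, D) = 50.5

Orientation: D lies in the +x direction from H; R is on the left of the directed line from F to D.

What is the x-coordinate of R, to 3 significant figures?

35.5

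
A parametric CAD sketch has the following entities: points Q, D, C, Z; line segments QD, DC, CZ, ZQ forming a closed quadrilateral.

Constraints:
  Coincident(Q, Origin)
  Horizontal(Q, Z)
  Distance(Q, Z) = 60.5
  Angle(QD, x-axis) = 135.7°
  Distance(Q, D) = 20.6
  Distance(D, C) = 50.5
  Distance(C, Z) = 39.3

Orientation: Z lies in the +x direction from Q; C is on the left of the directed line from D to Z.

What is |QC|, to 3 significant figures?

44.3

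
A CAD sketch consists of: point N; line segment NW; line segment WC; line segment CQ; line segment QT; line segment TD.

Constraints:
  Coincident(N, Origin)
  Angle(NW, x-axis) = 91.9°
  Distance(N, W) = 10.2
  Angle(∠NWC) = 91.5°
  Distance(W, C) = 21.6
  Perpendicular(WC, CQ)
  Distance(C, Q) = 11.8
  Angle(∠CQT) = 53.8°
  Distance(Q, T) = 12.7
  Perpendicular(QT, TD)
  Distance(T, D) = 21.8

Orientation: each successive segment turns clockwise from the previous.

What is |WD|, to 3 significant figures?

27.6

N is at the origin; NW runs at 91.9° with length 10.2, so W = (-0.338, 10.2). ∠NWC = 91.5° gives WC at 3.40° from the x-axis; with |WC| = 21.6, C = (21.2, 11.5). WC is perpendicular to CQ, so CQ runs at -86.6°; with |CQ| = 11.8, Q = (21.9, -0.304). ∠CQT = 53.8° gives QT at 147° from the x-axis; with |QT| = 12.7, T = (11.2, 6.58). QT ⟂ TD, so TD runs at 57.2°; with |TD| = 21.8, D = (23.1, 24.9). Then |WD| = |D − W| = 27.6.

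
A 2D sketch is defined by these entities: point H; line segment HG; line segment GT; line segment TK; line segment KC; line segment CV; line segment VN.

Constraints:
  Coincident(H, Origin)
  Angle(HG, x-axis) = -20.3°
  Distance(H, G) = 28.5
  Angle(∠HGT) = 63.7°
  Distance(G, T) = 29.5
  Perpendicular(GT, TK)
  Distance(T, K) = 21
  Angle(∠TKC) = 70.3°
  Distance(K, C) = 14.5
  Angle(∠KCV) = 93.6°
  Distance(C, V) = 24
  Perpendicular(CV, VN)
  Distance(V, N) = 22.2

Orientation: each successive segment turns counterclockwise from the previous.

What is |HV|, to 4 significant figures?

33.96

H is at the origin; HG runs at -20.3° with length 28.5, so G = (26.73, -9.888). ∠HGT = 63.7° gives GT at 96.00° from the x-axis; with |GT| = 29.5, T = (23.65, 19.45). The perpendicularity gives TK at right angles to GT, so TK runs at -174.0°; with |TK| = 21.0, K = (2.761, 17.26). ∠TKC = 70.3° gives KC at -64.30° from the x-axis; with |KC| = 14.5, C = (9.049, 4.190). ∠KCV = 93.6° gives CV at 22.10° from the x-axis; with |CV| = 24.0, V = (31.29, 13.22). Then |HV| = |V − H| = 33.96.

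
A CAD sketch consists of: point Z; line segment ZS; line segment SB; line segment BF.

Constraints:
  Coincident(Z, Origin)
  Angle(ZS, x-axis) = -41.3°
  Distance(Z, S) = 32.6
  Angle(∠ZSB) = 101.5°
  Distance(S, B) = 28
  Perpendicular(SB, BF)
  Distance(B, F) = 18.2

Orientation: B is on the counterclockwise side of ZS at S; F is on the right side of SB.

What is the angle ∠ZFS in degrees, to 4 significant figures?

22.45°

Z is at the origin; ZS runs at -41.3° with length 32.6, so S = 32.6·(cos -41.3°, sin -41.3°) = (24.49, -21.52). ∠ZSB = 101.5°, so SB runs at -41.3° + (180° − 101.5°) = 37.20° from the x-axis; with |SB| = 28.0, B = S + 28.0·(cos 37.20°, sin 37.20°) = (46.79, -4.587). SB ⟂ BF; with |BF| = 18.2 on the right of SB, F = B + 18.2·(0.6046, -0.7965) = (57.80, -19.08). Then cos ∠ZFS = FZ·FS / (|FZ||FS|), giving 22.45°.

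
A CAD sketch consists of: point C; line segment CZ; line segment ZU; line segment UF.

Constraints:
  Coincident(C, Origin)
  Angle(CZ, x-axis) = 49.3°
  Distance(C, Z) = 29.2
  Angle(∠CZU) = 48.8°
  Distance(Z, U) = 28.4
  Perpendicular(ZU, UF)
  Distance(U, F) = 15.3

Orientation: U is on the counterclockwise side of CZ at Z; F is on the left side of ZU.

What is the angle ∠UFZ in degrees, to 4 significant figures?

61.69°

C is at the origin; CZ runs at 49.3° with length 29.2, so Z = 29.2·(cos 49.3°, sin 49.3°) = (19.04, 22.14). ∠CZU = 48.8°, so ZU runs at 49.3° + (180° − 48.8°) = 180.5° from the x-axis; with |ZU| = 28.4, U = Z + 28.4·(cos 180.5°, sin 180.5°) = (-9.358, 21.89). ZU ⟂ UF; with |UF| = 15.3 on the left of ZU, F = U + 15.3·(0.008727, -1.000) = (-9.224, 6.590). Then cos ∠UFZ = FU·FZ / (|FU||FZ|), giving 61.69°.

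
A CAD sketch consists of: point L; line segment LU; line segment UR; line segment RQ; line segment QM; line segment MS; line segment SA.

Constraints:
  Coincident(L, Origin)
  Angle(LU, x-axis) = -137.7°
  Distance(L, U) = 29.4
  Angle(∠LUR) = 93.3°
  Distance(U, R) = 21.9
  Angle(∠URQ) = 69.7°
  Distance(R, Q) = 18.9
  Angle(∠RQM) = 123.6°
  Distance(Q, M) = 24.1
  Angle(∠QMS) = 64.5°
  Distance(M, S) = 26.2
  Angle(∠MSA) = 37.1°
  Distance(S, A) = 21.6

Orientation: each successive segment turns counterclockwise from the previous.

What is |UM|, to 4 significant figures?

24.64

∠URQ = 69.7° gives RQ at 59.30° from the x-axis; with |RQ| = 18.9, Q = (1.686, -20.55). ∠RQM = 123.6° gives QM at 115.7° from the x-axis; with |QM| = 24.1, M = (-8.765, 1.161). Then |UM| = |M − U| = 24.64.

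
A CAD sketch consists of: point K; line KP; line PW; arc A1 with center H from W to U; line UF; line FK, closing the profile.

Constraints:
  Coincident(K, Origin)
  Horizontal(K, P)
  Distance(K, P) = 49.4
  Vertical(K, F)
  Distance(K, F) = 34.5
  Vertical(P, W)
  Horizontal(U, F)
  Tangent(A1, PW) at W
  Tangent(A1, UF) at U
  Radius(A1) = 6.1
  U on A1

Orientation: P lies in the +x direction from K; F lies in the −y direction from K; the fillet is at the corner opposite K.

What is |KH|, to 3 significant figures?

51.8

K and F share the same x with |KF| = 34.5 and F on the −y side, so F = (0.00, -34.5). The virtual corner opposite K is at (49.4, -34.5). Since A1 is tangent to PW there, HW ⟂ PW and A1 meets UF tangentially, so HU is at right angles to UF, with radius 6.1, so the center H sits 6.1 in from both sides at H = (43.3, -28.4). Then |KH| = |H − K| = 51.8.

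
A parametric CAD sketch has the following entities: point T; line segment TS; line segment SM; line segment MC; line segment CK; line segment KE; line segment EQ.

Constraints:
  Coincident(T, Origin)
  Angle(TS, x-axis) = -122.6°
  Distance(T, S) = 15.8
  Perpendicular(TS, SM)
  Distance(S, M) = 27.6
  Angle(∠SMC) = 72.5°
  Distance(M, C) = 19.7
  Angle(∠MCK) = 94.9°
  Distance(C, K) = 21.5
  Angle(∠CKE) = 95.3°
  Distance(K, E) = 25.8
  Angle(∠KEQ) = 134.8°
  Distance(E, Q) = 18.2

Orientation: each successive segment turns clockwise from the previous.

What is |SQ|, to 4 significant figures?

29.13

T is at the origin; TS runs at -122.6° with length 15.8, so S = (-8.513, -13.31). TS ⟂ SM, so SM runs at 147.4°; with |SM| = 27.6, M = (-31.76, 1.559). ∠SMC = 72.5° gives MC at 39.90° from the x-axis; with |MC| = 19.7, C = (-16.65, 14.20). ∠MCK = 94.9° gives CK at -45.20° from the x-axis; with |CK| = 21.5, K = (-1.501, -1.060). ∠CKE = 95.3° gives KE at -129.9° from the x-axis; with |KE| = 25.8, E = (-18.05, -20.85). ∠KEQ = 134.8° gives EQ at -175.1° from the x-axis; with |EQ| = 18.2, Q = (-36.18, -22.41). Then |SQ| = |Q − S| = 29.13.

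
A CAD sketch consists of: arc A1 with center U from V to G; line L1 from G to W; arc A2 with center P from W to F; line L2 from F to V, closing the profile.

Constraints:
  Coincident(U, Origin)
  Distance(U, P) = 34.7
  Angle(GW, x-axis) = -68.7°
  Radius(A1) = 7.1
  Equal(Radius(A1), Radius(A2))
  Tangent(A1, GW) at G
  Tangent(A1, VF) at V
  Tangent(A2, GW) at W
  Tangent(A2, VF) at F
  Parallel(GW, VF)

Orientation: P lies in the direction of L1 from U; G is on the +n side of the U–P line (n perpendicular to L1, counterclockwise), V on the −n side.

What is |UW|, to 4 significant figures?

35.42

Tangency of A1 to both parallel lines with radius 7.1 puts G and V at U ± 7.1·n: G = (6.615, 2.579), V = (-6.615, -2.579). Equal radii place W and F the same way about P: W = P + 7.1·n = (19.22, -29.75), F = P − 7.1·n = (5.990, -34.91). Then |UW| = |W − U| = 35.42.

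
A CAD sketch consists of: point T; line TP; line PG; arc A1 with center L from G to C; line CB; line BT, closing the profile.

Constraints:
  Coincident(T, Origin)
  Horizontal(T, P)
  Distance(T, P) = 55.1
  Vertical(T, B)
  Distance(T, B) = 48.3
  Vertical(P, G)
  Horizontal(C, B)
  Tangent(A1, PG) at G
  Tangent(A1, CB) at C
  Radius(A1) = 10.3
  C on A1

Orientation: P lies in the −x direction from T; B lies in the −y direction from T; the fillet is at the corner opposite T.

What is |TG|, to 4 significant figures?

66.93

The virtual corner opposite T is at (-55.10, -48.30). A1 meets PG tangentially, so LG is at right angles to PG and tangency of A1 to CB means the radius LC is perpendicular to CB, with radius 10.3, so the center L sits 10.3 in from both sides at L = (-44.80, -38.00). That places the tangent points at G = (-55.10, -38.00) on PG and C = (-44.80, -48.30) on CB. Then |TG| = |G − T| = 66.93.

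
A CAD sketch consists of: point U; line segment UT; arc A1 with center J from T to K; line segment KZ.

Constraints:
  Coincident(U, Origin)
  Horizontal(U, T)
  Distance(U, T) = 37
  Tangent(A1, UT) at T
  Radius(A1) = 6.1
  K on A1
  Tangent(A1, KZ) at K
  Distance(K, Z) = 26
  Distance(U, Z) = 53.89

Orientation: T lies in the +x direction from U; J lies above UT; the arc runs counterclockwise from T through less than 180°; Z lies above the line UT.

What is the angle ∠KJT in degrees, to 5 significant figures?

89.500°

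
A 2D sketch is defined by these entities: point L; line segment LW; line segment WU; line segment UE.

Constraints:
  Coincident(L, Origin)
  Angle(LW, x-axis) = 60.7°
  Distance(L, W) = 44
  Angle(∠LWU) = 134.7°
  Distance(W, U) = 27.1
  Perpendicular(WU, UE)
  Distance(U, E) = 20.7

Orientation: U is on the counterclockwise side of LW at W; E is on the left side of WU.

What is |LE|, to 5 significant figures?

59.005

∠LWU = 134.7°, so WU runs at 60.7° + (180° − 134.7°) = 106.00° from the x-axis; with |WU| = 27.1, U = W + 27.1·(cos 106.00°, sin 106.00°) = (14.063, 64.421). WU ⟂ UE; with |UE| = 20.7 on the left of WU, E = U + 20.7·(-0.96126, -0.27564) = (-5.8351, 58.716). Then |LE| = |E − L| = 59.005.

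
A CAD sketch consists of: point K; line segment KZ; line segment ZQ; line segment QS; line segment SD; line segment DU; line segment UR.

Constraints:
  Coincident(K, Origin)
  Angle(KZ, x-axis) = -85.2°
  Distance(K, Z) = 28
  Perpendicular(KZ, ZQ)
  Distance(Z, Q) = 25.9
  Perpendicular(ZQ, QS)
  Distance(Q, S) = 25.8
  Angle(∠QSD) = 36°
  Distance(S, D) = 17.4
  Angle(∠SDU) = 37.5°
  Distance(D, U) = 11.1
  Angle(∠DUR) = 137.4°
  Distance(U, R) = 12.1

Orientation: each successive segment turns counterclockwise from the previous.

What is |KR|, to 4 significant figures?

32.64

K is at the origin; KZ runs at -85.2° with length 28.0, so Z = (2.343, -27.90). The perpendicularity gives ZQ at right angles to KZ, so ZQ runs at 4.800°; with |ZQ| = 25.9, Q = (28.15, -25.73). ZQ ⟂ QS, so QS runs at 94.80°; with |QS| = 25.8, S = (25.99, -0.02503). ∠QSD = 36.0° gives SD at -121.2° from the x-axis; with |SD| = 17.4, D = (16.98, -14.91). ∠SDU = 37.5° gives DU at 21.30° from the x-axis; with |DU| = 11.1, U = (27.32, -10.88). ∠DUR = 137.4° gives UR at 63.90° from the x-axis; with |UR| = 12.1, R = (32.64, -0.01014). Then |KR| = |R − K| = 32.64.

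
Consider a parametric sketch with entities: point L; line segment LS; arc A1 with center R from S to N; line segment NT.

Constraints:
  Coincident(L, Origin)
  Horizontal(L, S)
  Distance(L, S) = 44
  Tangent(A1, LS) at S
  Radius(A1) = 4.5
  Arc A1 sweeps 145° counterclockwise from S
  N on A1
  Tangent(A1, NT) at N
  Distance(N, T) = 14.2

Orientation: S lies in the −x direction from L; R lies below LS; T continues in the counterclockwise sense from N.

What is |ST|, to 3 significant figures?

18.7

L is at the origin; LS is horizontal with |LS| = 44.0 and S on the −x side, so S = (-44.0, 0.00). A1 meets LS tangentially, so RS is at right angles to LS, so R = S + (0, -4.5) = (-44.0, -4.50). On A1, S sits at bearing 90° from R; a 145° counterclockwise sweep puts N at bearing 235°, so N = R + 4.5·(cos 235°, sin 235°) = (-46.6, -8.19). A1 meets NT tangentially, so RN is at right angles to NT, so NT runs along (−sin 235°, cos 235°); with |NT| = 14.2, T = (-34.9, -16.3). Then |ST| = |T − S| = 18.7.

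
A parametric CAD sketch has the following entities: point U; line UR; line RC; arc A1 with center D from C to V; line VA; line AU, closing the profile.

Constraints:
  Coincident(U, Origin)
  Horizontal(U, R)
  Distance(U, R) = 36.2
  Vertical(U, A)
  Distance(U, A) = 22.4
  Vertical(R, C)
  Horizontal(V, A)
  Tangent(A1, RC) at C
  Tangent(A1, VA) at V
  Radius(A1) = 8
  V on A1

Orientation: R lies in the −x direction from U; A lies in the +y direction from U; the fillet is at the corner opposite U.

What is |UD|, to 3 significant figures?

31.7

U and A share the same x with |UA| = 22.4 and A on the +y side, so A = (0.00, 22.4). The virtual corner opposite U is at (-36.2, 22.4). Tangency of A1 to RC means the radius DC is perpendicular to RC and A1 meets VA tangentially, so DV is at right angles to VA, with radius 8.0, so the center D sits 8.0 in from both sides at D = (-28.2, 14.4). Then |UD| = |D − U| = 31.7.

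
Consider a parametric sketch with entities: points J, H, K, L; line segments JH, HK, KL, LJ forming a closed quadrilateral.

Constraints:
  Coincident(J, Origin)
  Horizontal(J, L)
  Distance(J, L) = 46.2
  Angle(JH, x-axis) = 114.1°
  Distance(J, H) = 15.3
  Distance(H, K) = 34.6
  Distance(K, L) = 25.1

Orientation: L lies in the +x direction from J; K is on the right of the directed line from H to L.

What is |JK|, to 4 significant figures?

22.73

J is at the origin; J and L share the same y with |JL| = 46.2 and L in +x, so L = (46.2, 0). JH runs at 114.1° with |JH| = 15.3, so H = (-6.247, 13.97). K is determined by |HK| = 34.6 and |KL| = 25.1 together: it lies at the intersection of circle(H, 34.6) and circle(L, 25.1). With |HL| = 54.28, the foot of the radical line on HL is 32.36 from H and the perpendicular offset is √(34.6² − 32.36²) = 12.24. Taking the right-of-HL solution: K = (21.88, -6.190).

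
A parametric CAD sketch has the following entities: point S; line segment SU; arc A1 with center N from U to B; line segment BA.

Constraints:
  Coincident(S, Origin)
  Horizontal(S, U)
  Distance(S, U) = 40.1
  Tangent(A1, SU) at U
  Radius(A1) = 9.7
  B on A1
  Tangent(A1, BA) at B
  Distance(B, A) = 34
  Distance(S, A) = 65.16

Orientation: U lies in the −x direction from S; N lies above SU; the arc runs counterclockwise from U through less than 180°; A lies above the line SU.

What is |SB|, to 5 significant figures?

34.694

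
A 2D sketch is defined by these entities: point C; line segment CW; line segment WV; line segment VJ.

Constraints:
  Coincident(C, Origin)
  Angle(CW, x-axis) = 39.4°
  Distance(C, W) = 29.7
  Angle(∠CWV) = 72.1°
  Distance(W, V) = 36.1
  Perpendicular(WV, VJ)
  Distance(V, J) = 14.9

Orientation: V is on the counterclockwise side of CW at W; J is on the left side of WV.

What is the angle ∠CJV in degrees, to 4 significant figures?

116.4°

∠CWV = 72.1°, so WV runs at 39.4° + (180° − 72.1°) = 147.3° from the x-axis; with |WV| = 36.1, V = W + 36.1·(cos 147.3°, sin 147.3°) = (-7.428, 38.35). WV is perpendicular to VJ; with |VJ| = 14.9 on the left of WV, J = V + 14.9·(-0.5402, -0.8415) = (-15.48, 25.82). Then cos ∠CJV = JC·JV / (|JC||JV|), giving 116.4°.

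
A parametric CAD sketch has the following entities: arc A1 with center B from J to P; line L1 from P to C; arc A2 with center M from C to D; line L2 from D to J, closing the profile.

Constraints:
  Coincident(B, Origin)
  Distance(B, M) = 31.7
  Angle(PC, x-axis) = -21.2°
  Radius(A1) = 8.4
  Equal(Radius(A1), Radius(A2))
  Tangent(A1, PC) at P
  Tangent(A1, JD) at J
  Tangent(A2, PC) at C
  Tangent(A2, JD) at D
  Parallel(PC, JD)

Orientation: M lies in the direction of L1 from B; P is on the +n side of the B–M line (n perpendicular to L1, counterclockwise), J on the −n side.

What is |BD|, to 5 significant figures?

32.794

The slot axis is L1's direction at -21.2°, so u = (cos -21.2°, sin -21.2°) = (0.93232, -0.36162) and n = (−sin -21.2°, cos -21.2°) = (0.36162, 0.93232). B is at the origin and M lies 31.7 along u from B, so M = 31.7·u = (29.555, -11.463). Tangency of A1 to both parallel lines with radius 8.4 puts P and J at B ± 8.4·n: P = (3.0376, 7.8315), J = (-3.0376, -7.8315). Equal radii place C and D the same way about M: C = M + 8.4·n = (32.592, -3.6320), D = M − 8.4·n = (26.517, -19.295). Then |BD| = |D − B| = 32.794.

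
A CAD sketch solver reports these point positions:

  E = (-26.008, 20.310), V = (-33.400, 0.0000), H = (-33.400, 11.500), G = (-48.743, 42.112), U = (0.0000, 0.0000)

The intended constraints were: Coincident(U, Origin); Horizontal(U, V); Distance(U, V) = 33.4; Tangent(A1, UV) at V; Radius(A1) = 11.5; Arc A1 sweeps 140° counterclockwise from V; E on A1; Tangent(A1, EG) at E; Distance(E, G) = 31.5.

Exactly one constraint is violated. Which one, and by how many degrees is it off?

Tangent(A1, EG) at E — off by 3.80°.

U = (0.00, 0.00) ✓; U.y = 0.00, V.y = 0.00 ✓; |UV| = 33.40 ✓; ∠(HV, VU) = 90.00° ✓; |HV| = 11.50 ✓; bearing(H→E) − bearing(H→V) = 140.0° ✓; |HE| = 11.50 ✓; ∠(HE, EG) = 93.80° ✗; |EG| = 31.50 ✓.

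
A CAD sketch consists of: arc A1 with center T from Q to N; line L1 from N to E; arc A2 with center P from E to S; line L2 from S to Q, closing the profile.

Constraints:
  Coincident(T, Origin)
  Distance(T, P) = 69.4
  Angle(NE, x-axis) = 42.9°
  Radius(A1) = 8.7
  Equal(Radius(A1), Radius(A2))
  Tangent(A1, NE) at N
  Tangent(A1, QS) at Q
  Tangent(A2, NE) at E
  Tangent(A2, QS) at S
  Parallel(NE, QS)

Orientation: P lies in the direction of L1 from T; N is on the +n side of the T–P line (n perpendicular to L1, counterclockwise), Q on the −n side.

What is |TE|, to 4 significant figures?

69.94

The slot axis is L1's direction at 42.9°, so u = (cos 42.9°, sin 42.9°) = (0.7325, 0.6807) and n = (−sin 42.9°, cos 42.9°) = (-0.6807, 0.7325). T is at the origin and P lies 69.4 along u from T, so P = 69.4·u = (50.84, 47.24). Tangency of A1 to both parallel lines with radius 8.7 puts N and Q at T ± 8.7·n: N = (-5.922, 6.373), Q = (5.922, -6.373). Equal radii place E and S the same way about P: E = P + 8.7·n = (44.92, 53.62), S = P − 8.7·n = (56.76, 40.87). Then |TE| = |E − T| = 69.94.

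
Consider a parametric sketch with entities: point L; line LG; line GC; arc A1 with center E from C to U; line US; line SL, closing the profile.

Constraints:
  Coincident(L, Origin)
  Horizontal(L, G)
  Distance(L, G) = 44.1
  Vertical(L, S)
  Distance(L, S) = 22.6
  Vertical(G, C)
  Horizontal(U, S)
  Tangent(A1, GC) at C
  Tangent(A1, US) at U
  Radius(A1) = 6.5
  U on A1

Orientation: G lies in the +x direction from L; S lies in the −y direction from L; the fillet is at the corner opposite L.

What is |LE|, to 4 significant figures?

40.90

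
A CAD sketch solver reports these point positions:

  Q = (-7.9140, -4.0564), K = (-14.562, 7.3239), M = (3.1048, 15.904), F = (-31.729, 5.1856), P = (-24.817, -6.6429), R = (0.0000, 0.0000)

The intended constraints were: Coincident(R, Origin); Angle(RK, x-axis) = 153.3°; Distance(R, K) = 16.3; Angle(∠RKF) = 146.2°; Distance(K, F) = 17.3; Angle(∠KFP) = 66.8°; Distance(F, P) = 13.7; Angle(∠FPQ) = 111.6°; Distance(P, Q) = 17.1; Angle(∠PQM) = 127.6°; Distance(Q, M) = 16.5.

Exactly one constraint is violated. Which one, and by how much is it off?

Distance(Q, M) = 16.5 — off by 6.30.

R = (0.00, 0.00) ✓; RK at 153.3° ✓; |RK| = 16.30 ✓; ∠RKF = 146.2° ✓; |KF| = 17.30 ✓; ∠KFP = 66.80° ✓; |FP| = 13.70 ✓; ∠FPQ = 111.6° ✓; |PQ| = 17.10 ✓; ∠PQM = 127.6° ✓; |QM| = 22.80 ✗.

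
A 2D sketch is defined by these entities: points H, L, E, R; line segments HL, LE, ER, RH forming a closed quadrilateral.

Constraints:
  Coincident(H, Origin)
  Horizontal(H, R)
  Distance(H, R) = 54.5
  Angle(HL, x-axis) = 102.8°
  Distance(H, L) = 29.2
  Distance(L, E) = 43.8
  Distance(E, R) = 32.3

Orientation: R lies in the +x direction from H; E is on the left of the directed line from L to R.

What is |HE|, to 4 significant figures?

46.27

Checks: |LE| = 43.80 ✓; |ER| = 32.30 ✓.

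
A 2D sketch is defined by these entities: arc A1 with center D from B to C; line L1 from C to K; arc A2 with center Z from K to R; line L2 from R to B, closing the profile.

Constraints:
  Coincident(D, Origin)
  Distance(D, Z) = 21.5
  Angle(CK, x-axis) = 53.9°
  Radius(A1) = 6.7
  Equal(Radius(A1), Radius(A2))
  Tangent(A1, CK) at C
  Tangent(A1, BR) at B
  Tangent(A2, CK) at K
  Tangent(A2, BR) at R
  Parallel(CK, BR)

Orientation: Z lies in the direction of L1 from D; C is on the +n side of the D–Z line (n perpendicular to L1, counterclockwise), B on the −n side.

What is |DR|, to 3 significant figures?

22.5

The slot axis is L1's direction at 53.9°, so u = (cos 53.9°, sin 53.9°) = (0.589, 0.808) and n = (−sin 53.9°, cos 53.9°) = (-0.808, 0.589). D is at the origin and Z lies 21.5 along u from D, so Z = 21.5·u = (12.7, 17.4). Tangency of A1 to both parallel lines with radius 6.7 puts C and B at D ± 6.7·n: C = (-5.41, 3.95), B = (5.41, -3.95). Equal radii place K and R the same way about Z: K = Z + 6.7·n = (7.25, 21.3), R = Z − 6.7·n = (18.1, 13.4). Then |DR| = |R − D| = 22.5.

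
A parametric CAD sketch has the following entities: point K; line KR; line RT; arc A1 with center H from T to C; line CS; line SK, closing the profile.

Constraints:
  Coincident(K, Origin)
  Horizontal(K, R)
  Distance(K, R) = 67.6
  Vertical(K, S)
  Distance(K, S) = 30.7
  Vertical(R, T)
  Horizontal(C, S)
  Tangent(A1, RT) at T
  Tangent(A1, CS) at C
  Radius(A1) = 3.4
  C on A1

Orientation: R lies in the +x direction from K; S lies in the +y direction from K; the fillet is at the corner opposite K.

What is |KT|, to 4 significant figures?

72.90

K is at the origin; K and R share the same y with |KR| = 67.6 and R on the +x side, so R = (67.60, 0.000). K and S share the same x with |KS| = 30.7 and S on the +y side, so S = (0.000, 30.70). The virtual corner opposite K is at (67.60, 30.70). Tangency of A1 to RT means the radius HT is perpendicular to RT and since A1 is tangent to CS there, HC ⟂ CS, with radius 3.4, so the center H sits 3.4 in from both sides at H = (64.20, 27.30). That places the tangent points at T = (67.60, 27.30) on RT and C = (64.20, 30.70) on CS. Then |KT| = |T − K| = 72.90.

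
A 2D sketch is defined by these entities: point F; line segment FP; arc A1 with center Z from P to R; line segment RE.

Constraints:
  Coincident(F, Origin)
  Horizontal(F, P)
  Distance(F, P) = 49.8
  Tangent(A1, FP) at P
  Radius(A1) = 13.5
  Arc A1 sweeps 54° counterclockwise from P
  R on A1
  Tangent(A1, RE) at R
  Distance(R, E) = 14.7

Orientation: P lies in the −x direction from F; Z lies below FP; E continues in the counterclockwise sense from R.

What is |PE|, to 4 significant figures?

26.22

F is at the origin; FP is horizontal with |FP| = 49.8 and P on the −x side, so P = (-49.80, 0.000). Tangency of A1 to FP means the radius ZP is perpendicular to FP, so Z = P + (0, -13.5) = (-49.80, -13.50). On A1, P sits at bearing 90° from Z; a 54° counterclockwise sweep puts R at bearing 144°, so R = Z + 13.5·(cos 144°, sin 144°) = (-60.72, -5.565). The tangent condition forces ZR to be normal to RE, so RE runs along (−sin 144°, cos 144°); with |RE| = 14.7, E = (-69.36, -17.46). Then |PE| = |E − P| = 26.22.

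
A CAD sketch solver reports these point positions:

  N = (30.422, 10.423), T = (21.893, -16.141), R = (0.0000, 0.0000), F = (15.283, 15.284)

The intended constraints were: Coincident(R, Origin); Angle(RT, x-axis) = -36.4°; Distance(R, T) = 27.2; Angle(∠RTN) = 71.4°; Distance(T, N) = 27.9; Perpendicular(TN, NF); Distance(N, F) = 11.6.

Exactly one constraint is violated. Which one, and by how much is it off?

Distance(N, F) = 11.6 — off by 4.30.

R = (0.00, 0.00) ✓; RT at -36.40° ✓; |RT| = 27.20 ✓; ∠RTN = 71.40° ✓; |TN| = 27.90 ✓; ∠(TN, NF) = 90.00° ✓; |NF| = 15.90 ✗.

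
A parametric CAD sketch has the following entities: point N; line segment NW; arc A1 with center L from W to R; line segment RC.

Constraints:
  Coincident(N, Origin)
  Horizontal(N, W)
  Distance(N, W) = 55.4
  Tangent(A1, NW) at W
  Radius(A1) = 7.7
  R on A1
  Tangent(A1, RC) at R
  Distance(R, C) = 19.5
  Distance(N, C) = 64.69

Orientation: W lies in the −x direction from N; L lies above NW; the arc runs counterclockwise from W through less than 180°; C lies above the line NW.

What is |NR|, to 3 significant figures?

50.0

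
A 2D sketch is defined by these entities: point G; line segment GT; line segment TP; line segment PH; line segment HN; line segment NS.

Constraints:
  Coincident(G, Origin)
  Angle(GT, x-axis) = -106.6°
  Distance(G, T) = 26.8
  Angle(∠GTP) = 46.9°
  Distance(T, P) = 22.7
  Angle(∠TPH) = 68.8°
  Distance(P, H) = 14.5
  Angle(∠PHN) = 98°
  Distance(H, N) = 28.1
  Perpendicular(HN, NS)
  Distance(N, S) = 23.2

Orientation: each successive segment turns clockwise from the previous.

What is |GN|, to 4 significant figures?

30.84

G is at the origin; GT runs at -106.6° with length 26.8, so T = (-7.656, -25.68). ∠GTP = 46.9° gives TP at 120.3° from the x-axis; with |TP| = 22.7, P = (-19.11, -6.084). ∠TPH = 68.8° gives PH at 9.100° from the x-axis; with |PH| = 14.5, H = (-4.792, -3.791). ∠PHN = 98.0° gives HN at -72.90° from the x-axis; with |HN| = 28.1, N = (3.471, -30.65). Then |GN| = |N − G| = 30.84.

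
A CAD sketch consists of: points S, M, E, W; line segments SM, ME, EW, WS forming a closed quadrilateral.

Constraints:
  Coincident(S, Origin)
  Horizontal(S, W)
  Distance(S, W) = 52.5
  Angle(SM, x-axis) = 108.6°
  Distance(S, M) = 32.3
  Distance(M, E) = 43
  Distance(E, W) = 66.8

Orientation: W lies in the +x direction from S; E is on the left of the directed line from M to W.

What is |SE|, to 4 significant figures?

63.15

S is at the origin; S and W share the same y with |SW| = 52.5 and W in +x, so W = (52.5, 0). SM runs at 108.6° with |SM| = 32.3, so M = (-10.30, 30.61). E is determined by |ME| = 43.0 and |EW| = 66.8 together: it lies at the intersection of circle(M, 43.0) and circle(W, 66.8). With |MW| = 69.87, the foot of the radical line on MW is 16.23 from M and the perpendicular offset is √(43.0² − 16.23²) = 39.82. Taking the left-of-MW solution: E = (21.74, 59.29).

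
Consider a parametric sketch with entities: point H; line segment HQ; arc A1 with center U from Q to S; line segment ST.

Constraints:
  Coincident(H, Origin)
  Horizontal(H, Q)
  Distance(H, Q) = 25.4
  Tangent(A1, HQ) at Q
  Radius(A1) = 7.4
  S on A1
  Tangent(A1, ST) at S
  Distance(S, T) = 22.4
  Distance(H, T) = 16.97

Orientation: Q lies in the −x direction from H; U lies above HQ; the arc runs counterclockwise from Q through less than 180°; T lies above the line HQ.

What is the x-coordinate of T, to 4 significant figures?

-3.664

Checks: ∠(UQ, QH) = 90.00° ✓; |US| = 7.400 ✓; ∠(US, ST) = 90.00° ✓; |ST| = 22.40 ✓; |HT| = 16.97 ✓.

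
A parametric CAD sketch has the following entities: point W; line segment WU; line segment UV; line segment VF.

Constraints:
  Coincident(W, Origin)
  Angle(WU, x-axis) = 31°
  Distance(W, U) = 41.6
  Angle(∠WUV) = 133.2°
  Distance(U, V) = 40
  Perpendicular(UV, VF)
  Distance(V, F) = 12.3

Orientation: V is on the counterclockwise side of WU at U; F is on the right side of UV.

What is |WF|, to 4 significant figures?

80.66

W is at the origin; WU runs at 31.0° with length 41.6, so U = 41.6·(cos 31.0°, sin 31.0°) = (35.66, 21.43). ∠WUV = 133.2°, so UV runs at 31.0° + (180° − 133.2°) = 77.80° from the x-axis; with |UV| = 40.0, V = U + 40.0·(cos 77.80°, sin 77.80°) = (44.11, 60.52). UV is perpendicular to VF; with |VF| = 12.3 on the right of UV, F = V + 12.3·(0.9774, -0.2113) = (56.13, 57.92). Then |WF| = |F − W| = 80.66.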